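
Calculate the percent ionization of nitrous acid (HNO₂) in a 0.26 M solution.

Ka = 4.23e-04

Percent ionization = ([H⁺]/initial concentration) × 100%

Using Ka equilibrium: x² + Ka×x - Ka×C = 0. Solving: [H⁺] = 1.0278e-02. Percent = (1.0278e-02/0.26) × 100

Percent ionization = 3.95%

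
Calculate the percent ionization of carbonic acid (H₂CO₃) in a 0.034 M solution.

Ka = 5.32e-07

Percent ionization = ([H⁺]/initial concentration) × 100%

Using Ka equilibrium: x² + Ka×x - Ka×C = 0. Solving: [H⁺] = 1.3423e-04. Percent = (1.3423e-04/0.034) × 100

Percent ionization = 0.395%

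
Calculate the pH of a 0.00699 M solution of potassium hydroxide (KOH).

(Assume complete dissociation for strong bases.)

[OH⁻] = 0.00699 M for strong base. pOH = -log[OH⁻] = 2.16, pH = 14 - pOH

pH = 11.84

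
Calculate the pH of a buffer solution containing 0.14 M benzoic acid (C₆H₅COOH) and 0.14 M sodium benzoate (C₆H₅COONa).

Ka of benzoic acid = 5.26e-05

pKa = -log(5.26e-05) = 4.28. pH = pKa + log([A⁻]/[HA]) = 4.28 + log(0.14/0.14)

pH = 4.28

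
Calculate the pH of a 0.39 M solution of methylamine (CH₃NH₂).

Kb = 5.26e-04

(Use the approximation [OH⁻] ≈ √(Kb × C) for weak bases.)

[OH⁻] = √(Kb × C) = √(5.26e-04 × 0.39) = 1.4323e-02. pOH = 1.84, pH = 14 - pOH

pH = 12.16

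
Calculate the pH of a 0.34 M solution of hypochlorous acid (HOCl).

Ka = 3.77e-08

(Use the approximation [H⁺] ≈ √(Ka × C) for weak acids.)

[H⁺] = √(Ka × C) = √(3.77e-08 × 0.34) = 1.1322e-04. pH = -log(1.1322e-04)

pH = 3.95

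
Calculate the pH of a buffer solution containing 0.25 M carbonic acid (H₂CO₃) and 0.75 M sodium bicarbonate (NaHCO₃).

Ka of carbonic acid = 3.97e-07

pKa = -log(3.97e-07) = 6.40. pH = pKa + log([A⁻]/[HA]) = 6.40 + log(0.75/0.25)

pH = 6.88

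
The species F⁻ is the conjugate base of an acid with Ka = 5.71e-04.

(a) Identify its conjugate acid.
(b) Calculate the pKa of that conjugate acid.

(a) The conjugate acid is formed by adding one H⁺ to F⁻, giving HF. (b) pKa = -log(Ka) = -log(5.71e-04) = 3.24.

Conjugate acid: HF; pK_a = 3.24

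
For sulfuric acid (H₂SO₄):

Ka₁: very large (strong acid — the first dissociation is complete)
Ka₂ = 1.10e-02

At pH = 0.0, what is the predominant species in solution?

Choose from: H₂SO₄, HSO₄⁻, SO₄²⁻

The first dissociation is complete, so H₂SO₄ itself is never the predominant species in water; pKa₂ = -log(1.10e-02) = 1.96. For a polyprotic acid the predominant species crosses at each pKa: below pKa_n the protonated form dominates, above it the deprotonated form does. At pH = 0.0, the predominant species is HSO₄⁻.

HSO₄⁻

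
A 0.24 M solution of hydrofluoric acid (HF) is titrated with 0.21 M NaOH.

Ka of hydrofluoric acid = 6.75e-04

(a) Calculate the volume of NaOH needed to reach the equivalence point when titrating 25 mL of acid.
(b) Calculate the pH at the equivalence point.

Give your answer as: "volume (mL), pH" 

moles acid = 0.24 × 25/1000 = 0.006 mol; V_base = moles/0.21 × 1000 = 28.6 mL. At equivalence only the conjugate base is present: [A⁻] = 0.006/0.054 = 1.1200e-01 M. Kb = Kw/Ka = 1.48e-11; [OH⁻] = √(Kb × [A⁻]) = 1.2881e-06; pOH = 5.89; pH = 14 - pOH = 8.11.

V = 28.6 mL, pH = 8.11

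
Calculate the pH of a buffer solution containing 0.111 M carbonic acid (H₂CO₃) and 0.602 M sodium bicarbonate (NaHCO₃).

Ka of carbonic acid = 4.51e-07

pKa = -log(4.51e-07) = 6.35. pH = pKa + log([A⁻]/[HA]) = 6.35 + log(0.602/0.111)

pH = 7.08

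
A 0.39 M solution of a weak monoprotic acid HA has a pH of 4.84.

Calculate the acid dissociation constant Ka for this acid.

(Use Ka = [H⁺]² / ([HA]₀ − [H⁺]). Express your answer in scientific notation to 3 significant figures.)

[H⁺] = 10^(−pH) = 10^(−4.84) = 1.445e-05 M. For HA ⇌ H⁺ + A⁻, Ka = [H⁺][A⁻]/[HA] = [H⁺]² / ([HA]₀ − [H⁺]) = (1.445e-05)² / (0.39 − 1.445e-05) = 5.36e-10.

K_a = 5.36e-10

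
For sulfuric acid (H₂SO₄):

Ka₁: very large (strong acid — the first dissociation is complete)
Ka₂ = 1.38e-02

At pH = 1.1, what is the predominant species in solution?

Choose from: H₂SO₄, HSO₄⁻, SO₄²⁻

The first dissociation is complete, so H₂SO₄ itself is never the predominant species in water; pKa₂ = -log(1.38e-02) = 1.86. For a polyprotic acid the predominant species crosses at each pKa: below pKa_n the protonated form dominates, above it the deprotonated form does. At pH = 1.1, the predominant species is HSO₄⁻.

HSO₄⁻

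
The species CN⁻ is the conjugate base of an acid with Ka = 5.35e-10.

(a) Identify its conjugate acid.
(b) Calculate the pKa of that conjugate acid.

(a) The conjugate acid is formed by adding one H⁺ to CN⁻, giving HCN. (b) pKa = -log(Ka) = -log(5.35e-10) = 9.27.

Conjugate acid: HCN; pK_a = 9.27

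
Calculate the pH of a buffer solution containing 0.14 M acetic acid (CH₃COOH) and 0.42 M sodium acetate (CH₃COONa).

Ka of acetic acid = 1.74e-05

pKa = -log(1.74e-05) = 4.76. pH = pKa + log([A⁻]/[HA]) = 4.76 + log(0.42/0.14)

pH = 5.24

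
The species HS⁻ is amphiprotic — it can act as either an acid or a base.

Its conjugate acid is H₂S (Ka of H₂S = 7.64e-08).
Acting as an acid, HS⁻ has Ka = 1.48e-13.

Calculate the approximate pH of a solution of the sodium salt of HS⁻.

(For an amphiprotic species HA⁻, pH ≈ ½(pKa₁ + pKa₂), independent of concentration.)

pKa₁ = -log(7.64e-08) = 7.12; pKa₂ = -log(1.48e-13) = 12.83. For an amphiprotic species, pH ≈ ½(pKa₁ + pKa₂) = ½(7.12 + 12.83) = 9.97.

pH = 9.97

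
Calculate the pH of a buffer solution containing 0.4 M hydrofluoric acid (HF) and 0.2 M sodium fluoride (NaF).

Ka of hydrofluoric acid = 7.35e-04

pKa = -log(7.35e-04) = 3.13. pH = pKa + log([A⁻]/[HA]) = 3.13 + log(0.2/0.4)

pH = 2.83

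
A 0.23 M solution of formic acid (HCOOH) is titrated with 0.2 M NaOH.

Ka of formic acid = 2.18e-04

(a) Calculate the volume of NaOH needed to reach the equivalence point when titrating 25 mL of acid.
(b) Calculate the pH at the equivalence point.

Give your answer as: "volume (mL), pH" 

moles acid = 0.23 × 25/1000 = 0.00575 mol; V_base = moles/0.2 × 1000 = 28.7 mL. At equivalence only the conjugate base is present: [A⁻] = 0.00575/0.054 = 1.0698e-01 M. Kb = Kw/Ka = 4.59e-11; [OH⁻] = √(Kb × [A⁻]) = 2.2152e-06; pOH = 5.65; pH = 14 - pOH = 8.35.

V = 28.7 mL, pH = 8.35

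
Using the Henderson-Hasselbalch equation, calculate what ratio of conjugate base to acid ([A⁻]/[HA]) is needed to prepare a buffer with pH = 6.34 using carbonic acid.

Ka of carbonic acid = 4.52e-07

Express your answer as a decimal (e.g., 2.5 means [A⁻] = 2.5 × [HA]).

pKa = -log(4.52e-07) = 6.3449. pH = pKa + log([A⁻]/[HA]), so log([A⁻]/[HA]) = pH − pKa = 6.34 − 6.3449 = -0.0049. [A⁻]/[HA] = 10^(-0.0049) = 0.989

[A⁻]/[HA] = 0.989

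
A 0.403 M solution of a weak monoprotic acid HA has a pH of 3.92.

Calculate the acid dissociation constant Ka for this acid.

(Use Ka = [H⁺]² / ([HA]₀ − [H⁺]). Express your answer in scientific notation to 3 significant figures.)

[H⁺] = 10^(−pH) = 10^(−3.92) = 1.202e-04 M. For HA ⇌ H⁺ + A⁻, Ka = [H⁺][A⁻]/[HA] = [H⁺]² / ([HA]₀ − [H⁺]) = (1.202e-04)² / (0.403 − 1.202e-04) = 3.59e-08.

K_a = 3.59e-08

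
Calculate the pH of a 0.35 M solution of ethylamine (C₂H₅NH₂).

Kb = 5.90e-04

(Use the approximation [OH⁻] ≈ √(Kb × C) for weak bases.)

[OH⁻] = √(Kb × C) = √(5.90e-04 × 0.35) = 1.4370e-02. pOH = 1.84, pH = 14 - pOH

pH = 12.16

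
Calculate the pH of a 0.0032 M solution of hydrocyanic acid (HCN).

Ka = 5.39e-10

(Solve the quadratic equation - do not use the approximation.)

x² + Ka×x - Ka×C = 0. Using quadratic formula: [H⁺] = 1.3130e-06

pH = 5.88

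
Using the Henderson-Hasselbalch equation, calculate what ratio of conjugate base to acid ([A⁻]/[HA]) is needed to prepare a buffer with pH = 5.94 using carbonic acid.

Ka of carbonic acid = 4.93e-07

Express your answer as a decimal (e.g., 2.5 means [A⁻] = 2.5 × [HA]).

pKa = -log(4.93e-07) = 6.3072. pH = pKa + log([A⁻]/[HA]), so log([A⁻]/[HA]) = pH − pKa = 5.94 − 6.3072 = -0.3672. [A⁻]/[HA] = 10^(-0.3672) = 0.429

[A⁻]/[HA] = 0.429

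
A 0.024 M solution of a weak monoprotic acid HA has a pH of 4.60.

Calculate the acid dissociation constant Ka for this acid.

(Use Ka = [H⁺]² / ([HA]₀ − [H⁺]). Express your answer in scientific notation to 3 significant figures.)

[H⁺] = 10^(−pH) = 10^(−4.60) = 2.512e-05 M. For HA ⇌ H⁺ + A⁻, Ka = [H⁺][A⁻]/[HA] = [H⁺]² / ([HA]₀ − [H⁺]) = (2.512e-05)² / (0.024 − 2.512e-05) = 2.63e-08.

K_a = 2.63e-08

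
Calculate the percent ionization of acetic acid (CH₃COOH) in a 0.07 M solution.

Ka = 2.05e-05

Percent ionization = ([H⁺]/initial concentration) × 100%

Using Ka equilibrium: x² + Ka×x - Ka×C = 0. Solving: [H⁺] = 1.1877e-03. Percent = (1.1877e-03/0.07) × 100

Percent ionization = 1.7%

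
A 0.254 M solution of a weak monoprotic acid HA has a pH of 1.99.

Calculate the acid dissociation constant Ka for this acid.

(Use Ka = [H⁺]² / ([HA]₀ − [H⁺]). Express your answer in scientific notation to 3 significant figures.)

[H⁺] = 10^(−pH) = 10^(−1.99) = 1.023e-02 M. For HA ⇌ H⁺ + A⁻, Ka = [H⁺][A⁻]/[HA] = [H⁺]² / ([HA]₀ − [H⁺]) = (1.023e-02)² / (0.254 − 1.023e-02) = 4.30e-04.

K_a = 4.30e-04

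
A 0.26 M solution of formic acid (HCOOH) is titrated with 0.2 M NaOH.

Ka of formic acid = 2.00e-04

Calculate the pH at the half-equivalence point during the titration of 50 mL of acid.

At half-equivalence [HA] = [A⁻], so Henderson-Hasselbalch gives pH = pKa = -log(2.00e-04) = 3.70.

pH = pKa = 3.70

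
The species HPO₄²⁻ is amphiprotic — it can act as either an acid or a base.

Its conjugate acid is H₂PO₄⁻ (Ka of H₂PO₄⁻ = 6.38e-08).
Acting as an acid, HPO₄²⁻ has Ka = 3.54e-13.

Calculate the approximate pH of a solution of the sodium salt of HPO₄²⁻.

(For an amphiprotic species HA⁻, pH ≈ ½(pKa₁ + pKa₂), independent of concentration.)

pKa₁ = -log(6.38e-08) = 7.20; pKa₂ = -log(3.54e-13) = 12.45. For an amphiprotic species, pH ≈ ½(pKa₁ + pKa₂) = ½(7.20 + 12.45) = 9.82.

pH = 9.82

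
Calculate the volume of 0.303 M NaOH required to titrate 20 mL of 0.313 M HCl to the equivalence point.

At equivalence: moles acid = moles base. moles HCl = 0.313 × 20/1000 = 0.00626 mol. V_base = moles / 0.303 × 1000 = 20.7 mL.

V_{base} = 20.7 mL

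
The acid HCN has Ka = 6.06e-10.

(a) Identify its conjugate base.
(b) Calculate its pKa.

(a) The conjugate base is formed by removing one H⁺ from HCN, giving CN⁻. (b) pKa = -log(Ka) = -log(6.06e-10) = 9.22.

Conjugate base: CN⁻; pK_a = 9.22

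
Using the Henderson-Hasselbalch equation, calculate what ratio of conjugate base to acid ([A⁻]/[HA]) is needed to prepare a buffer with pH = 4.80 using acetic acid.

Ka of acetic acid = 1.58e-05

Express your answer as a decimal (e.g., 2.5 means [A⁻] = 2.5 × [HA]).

pKa = -log(1.58e-05) = 4.8013. pH = pKa + log([A⁻]/[HA]), so log([A⁻]/[HA]) = pH − pKa = 4.80 − 4.8013 = -0.0013. [A⁻]/[HA] = 10^(-0.0013) = 0.997

[A⁻]/[HA] = 0.997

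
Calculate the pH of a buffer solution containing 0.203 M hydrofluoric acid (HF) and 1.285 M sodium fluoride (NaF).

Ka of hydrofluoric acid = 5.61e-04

pKa = -log(5.61e-04) = 3.25. pH = pKa + log([A⁻]/[HA]) = 3.25 + log(1.285/0.203)

pH = 4.05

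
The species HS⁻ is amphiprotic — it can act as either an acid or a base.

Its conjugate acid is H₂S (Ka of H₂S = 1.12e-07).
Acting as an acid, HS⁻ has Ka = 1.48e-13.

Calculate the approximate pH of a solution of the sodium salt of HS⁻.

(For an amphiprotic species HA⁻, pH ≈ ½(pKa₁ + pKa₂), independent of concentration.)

pKa₁ = -log(1.12e-07) = 6.95; pKa₂ = -log(1.48e-13) = 12.83. For an amphiprotic species, pH ≈ ½(pKa₁ + pKa₂) = ½(6.95 + 12.83) = 9.89.

pH = 9.89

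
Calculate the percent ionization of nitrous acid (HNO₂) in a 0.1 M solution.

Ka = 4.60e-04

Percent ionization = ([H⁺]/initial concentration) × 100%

Using Ka equilibrium: x² + Ka×x - Ka×C = 0. Solving: [H⁺] = 6.5562e-03. Percent = (6.5562e-03/0.1) × 100

Percent ionization = 6.56%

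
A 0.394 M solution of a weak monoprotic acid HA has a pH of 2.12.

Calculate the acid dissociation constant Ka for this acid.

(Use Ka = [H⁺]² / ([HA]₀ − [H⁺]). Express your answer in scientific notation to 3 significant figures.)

[H⁺] = 10^(−pH) = 10^(−2.12) = 7.586e-03 M. For HA ⇌ H⁺ + A⁻, Ka = [H⁺][A⁻]/[HA] = [H⁺]² / ([HA]₀ − [H⁺]) = (7.586e-03)² / (0.394 − 7.586e-03) = 1.49e-04.

K_a = 1.49e-04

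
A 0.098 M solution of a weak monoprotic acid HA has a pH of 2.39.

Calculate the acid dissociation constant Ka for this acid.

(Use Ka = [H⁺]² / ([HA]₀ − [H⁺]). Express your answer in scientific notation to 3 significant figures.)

[H⁺] = 10^(−pH) = 10^(−2.39) = 4.074e-03 M. For HA ⇌ H⁺ + A⁻, Ka = [H⁺][A⁻]/[HA] = [H⁺]² / ([HA]₀ − [H⁺]) = (4.074e-03)² / (0.098 − 4.074e-03) = 1.77e-04.

K_a = 1.77e-04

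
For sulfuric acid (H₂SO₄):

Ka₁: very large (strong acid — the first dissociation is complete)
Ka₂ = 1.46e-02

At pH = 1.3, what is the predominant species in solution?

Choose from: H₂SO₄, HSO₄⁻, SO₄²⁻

The first dissociation is complete, so H₂SO₄ itself is never the predominant species in water; pKa₂ = -log(1.46e-02) = 1.84. For a polyprotic acid the predominant species crosses at each pKa: below pKa_n the protonated form dominates, above it the deprotonated form does. At pH = 1.3, the predominant species is HSO₄⁻.

HSO₄⁻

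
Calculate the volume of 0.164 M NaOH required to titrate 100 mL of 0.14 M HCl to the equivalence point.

At equivalence: moles acid = moles base. moles HCl = 0.14 × 100/1000 = 0.014 mol. V_base = moles / 0.164 × 1000 = 85.4 mL.

V_{base} = 85.4 mL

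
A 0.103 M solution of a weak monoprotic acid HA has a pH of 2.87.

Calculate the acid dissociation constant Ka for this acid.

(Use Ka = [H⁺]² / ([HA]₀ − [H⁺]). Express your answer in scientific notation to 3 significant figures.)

[H⁺] = 10^(−pH) = 10^(−2.87) = 1.349e-03 M. For HA ⇌ H⁺ + A⁻, Ka = [H⁺][A⁻]/[HA] = [H⁺]² / ([HA]₀ − [H⁺]) = (1.349e-03)² / (0.103 − 1.349e-03) = 1.79e-05.

K_a = 1.79e-05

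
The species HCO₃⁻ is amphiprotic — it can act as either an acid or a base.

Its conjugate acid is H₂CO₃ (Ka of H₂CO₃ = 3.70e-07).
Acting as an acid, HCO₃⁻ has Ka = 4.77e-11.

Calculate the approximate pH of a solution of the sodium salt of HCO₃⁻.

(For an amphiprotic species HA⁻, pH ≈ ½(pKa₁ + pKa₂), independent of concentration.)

pKa₁ = -log(3.70e-07) = 6.43; pKa₂ = -log(4.77e-11) = 10.32. For an amphiprotic species, pH ≈ ½(pKa₁ + pKa₂) = ½(6.43 + 10.32) = 8.38.

pH = 8.38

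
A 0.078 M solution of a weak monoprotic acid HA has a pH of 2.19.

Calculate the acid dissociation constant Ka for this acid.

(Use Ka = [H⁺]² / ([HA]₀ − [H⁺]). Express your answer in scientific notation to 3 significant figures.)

[H⁺] = 10^(−pH) = 10^(−2.19) = 6.457e-03 M. For HA ⇌ H⁺ + A⁻, Ka = [H⁺][A⁻]/[HA] = [H⁺]² / ([HA]₀ − [H⁺]) = (6.457e-03)² / (0.078 − 6.457e-03) = 5.83e-04.

K_a = 5.83e-04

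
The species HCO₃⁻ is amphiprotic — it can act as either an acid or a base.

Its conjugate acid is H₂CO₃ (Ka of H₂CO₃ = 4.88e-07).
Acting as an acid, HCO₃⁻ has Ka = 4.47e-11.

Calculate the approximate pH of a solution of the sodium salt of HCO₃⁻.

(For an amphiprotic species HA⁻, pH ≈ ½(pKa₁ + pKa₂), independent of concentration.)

pKa₁ = -log(4.88e-07) = 6.31; pKa₂ = -log(4.47e-11) = 10.35. For an amphiprotic species, pH ≈ ½(pKa₁ + pKa₂) = ½(6.31 + 10.35) = 8.33.

pH = 8.33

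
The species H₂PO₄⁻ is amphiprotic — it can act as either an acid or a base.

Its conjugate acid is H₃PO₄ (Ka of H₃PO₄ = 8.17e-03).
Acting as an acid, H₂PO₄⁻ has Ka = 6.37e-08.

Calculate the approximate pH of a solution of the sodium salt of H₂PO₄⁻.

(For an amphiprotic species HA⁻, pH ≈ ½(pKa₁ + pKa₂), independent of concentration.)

pKa₁ = -log(8.17e-03) = 2.09; pKa₂ = -log(6.37e-08) = 7.20. For an amphiprotic species, pH ≈ ½(pKa₁ + pKa₂) = ½(2.09 + 7.20) = 4.64.

pH = 4.64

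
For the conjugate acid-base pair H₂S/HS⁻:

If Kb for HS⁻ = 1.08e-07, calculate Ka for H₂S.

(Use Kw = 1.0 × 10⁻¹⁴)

For a conjugate pair Ka × Kb = Kw, so Ka = Kw/Kb = 1.0 × 10⁻¹⁴ / 1.08e-07 = 9.26e-08.

K_a = 9.26e-08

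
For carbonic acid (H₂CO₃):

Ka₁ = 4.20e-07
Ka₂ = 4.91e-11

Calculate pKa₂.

pKa₂ = -log(Ka₂) = -log(4.91e-11) = 10.31.

pK_{a2} = 10.31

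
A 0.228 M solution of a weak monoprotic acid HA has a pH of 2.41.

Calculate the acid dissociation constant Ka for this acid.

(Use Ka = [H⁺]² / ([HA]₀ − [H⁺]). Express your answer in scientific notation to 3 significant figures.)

[H⁺] = 10^(−pH) = 10^(−2.41) = 3.890e-03 M. For HA ⇌ H⁺ + A⁻, Ka = [H⁺][A⁻]/[HA] = [H⁺]² / ([HA]₀ − [H⁺]) = (3.890e-03)² / (0.228 − 3.890e-03) = 6.75e-05.

K_a = 6.75e-05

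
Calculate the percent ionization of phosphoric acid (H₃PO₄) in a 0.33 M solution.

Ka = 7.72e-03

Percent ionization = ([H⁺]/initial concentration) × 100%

Using Ka equilibrium: x² + Ka×x - Ka×C = 0. Solving: [H⁺] = 4.6761e-02. Percent = (4.6761e-02/0.33) × 100

Percent ionization = 14.2%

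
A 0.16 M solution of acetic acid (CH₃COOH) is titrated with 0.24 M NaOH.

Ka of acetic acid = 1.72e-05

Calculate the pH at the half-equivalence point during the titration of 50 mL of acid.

At half-equivalence [HA] = [A⁻], so Henderson-Hasselbalch gives pH = pKa = -log(1.72e-05) = 4.76.

pH = pKa = 4.76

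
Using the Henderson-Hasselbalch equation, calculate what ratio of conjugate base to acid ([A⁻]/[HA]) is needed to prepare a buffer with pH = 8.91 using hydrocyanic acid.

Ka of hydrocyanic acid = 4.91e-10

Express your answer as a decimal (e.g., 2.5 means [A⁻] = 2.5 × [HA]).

pKa = -log(4.91e-10) = 9.3089. pH = pKa + log([A⁻]/[HA]), so log([A⁻]/[HA]) = pH − pKa = 8.91 − 9.3089 = -0.3989. [A⁻]/[HA] = 10^(-0.3989) = 0.399

[A⁻]/[HA] = 0.399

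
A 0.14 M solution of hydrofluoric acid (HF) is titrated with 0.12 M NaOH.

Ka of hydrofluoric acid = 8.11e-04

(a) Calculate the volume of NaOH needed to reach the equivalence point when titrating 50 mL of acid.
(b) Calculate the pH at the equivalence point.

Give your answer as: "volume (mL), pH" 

moles acid = 0.14 × 50/1000 = 0.007 mol; V_base = moles/0.12 × 1000 = 58.3 mL. At equivalence only the conjugate base is present: [A⁻] = 0.007/0.108 = 6.4615e-02 M. Kb = Kw/Ka = 1.23e-11; [OH⁻] = √(Kb × [A⁻]) = 8.9260e-07; pOH = 6.05; pH = 14 - pOH = 7.95.

V = 58.3 mL, pH = 7.95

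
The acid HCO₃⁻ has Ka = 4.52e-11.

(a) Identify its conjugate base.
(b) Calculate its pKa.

(a) The conjugate base is formed by removing one H⁺ from HCO₃⁻, giving CO₃²⁻. (b) pKa = -log(Ka) = -log(4.52e-11) = 10.34.

Conjugate base: CO₃²⁻; pK_a = 10.34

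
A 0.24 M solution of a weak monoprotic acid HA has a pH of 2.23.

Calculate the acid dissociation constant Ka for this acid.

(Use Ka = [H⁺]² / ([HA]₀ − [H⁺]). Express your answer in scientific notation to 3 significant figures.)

[H⁺] = 10^(−pH) = 10^(−2.23) = 5.888e-03 M. For HA ⇌ H⁺ + A⁻, Ka = [H⁺][A⁻]/[HA] = [H⁺]² / ([HA]₀ − [H⁺]) = (5.888e-03)² / (0.24 − 5.888e-03) = 1.48e-04.

K_a = 1.48e-04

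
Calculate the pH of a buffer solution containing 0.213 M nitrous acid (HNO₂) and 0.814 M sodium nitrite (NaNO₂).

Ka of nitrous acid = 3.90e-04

pKa = -log(3.90e-04) = 3.41. pH = pKa + log([A⁻]/[HA]) = 3.41 + log(0.814/0.213)

pH = 3.99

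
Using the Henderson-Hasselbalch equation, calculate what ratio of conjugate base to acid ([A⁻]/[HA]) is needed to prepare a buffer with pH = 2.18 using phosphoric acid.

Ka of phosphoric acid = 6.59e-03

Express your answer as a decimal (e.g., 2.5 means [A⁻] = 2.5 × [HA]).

pKa = -log(6.59e-03) = 2.1811. pH = pKa + log([A⁻]/[HA]), so log([A⁻]/[HA]) = pH − pKa = 2.18 − 2.1811 = -0.0011. [A⁻]/[HA] = 10^(-0.0011) = 0.997

[A⁻]/[HA] = 0.997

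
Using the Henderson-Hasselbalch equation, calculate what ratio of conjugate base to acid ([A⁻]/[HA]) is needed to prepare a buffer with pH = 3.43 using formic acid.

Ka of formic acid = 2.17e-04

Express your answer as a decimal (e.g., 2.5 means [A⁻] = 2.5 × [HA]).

pKa = -log(2.17e-04) = 3.6635. pH = pKa + log([A⁻]/[HA]), so log([A⁻]/[HA]) = pH − pKa = 3.43 − 3.6635 = -0.2335. [A⁻]/[HA] = 10^(-0.2335) = 0.584

[A⁻]/[HA] = 0.584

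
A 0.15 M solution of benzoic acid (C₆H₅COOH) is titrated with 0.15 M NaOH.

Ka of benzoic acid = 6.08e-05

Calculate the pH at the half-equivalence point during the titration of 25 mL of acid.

At half-equivalence [HA] = [A⁻], so Henderson-Hasselbalch gives pH = pKa = -log(6.08e-05) = 4.22.

pH = pKa = 4.22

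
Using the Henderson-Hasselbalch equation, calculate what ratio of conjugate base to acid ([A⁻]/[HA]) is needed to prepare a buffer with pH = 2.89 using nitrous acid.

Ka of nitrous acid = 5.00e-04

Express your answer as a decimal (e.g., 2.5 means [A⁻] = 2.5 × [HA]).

pKa = -log(5.00e-04) = 3.3010. pH = pKa + log([A⁻]/[HA]), so log([A⁻]/[HA]) = pH − pKa = 2.89 − 3.3010 = -0.4110. [A⁻]/[HA] = 10^(-0.4110) = 0.388

[A⁻]/[HA] = 0.388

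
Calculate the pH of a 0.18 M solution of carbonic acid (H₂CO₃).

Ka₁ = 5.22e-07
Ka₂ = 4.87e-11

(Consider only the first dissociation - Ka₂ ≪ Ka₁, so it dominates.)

First dissociation dominates. From Ka₁ = [H⁺][HA⁻]/[H₂A], x² + Ka₁·x − Ka₁·C = 0 with C = 0.18 M and Ka₁ = 5.22e-07. Solving: [H⁺] = (−Ka₁ + √(Ka₁² + 4·Ka₁·C)) / 2 = 3.0627e-04 M. pH = -log(3.0627e-04) = 3.51.

pH = 3.51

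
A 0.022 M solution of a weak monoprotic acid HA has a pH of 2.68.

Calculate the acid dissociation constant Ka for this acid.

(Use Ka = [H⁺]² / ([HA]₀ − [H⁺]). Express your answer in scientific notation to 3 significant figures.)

[H⁺] = 10^(−pH) = 10^(−2.68) = 2.089e-03 M. For HA ⇌ H⁺ + A⁻, Ka = [H⁺][A⁻]/[HA] = [H⁺]² / ([HA]₀ − [H⁺]) = (2.089e-03)² / (0.022 − 2.089e-03) = 2.19e-04.

K_a = 2.19e-04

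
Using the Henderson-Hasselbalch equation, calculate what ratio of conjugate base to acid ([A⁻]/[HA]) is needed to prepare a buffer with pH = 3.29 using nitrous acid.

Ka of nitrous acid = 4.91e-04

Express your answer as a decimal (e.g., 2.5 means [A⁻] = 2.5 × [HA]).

pKa = -log(4.91e-04) = 3.3089. pH = pKa + log([A⁻]/[HA]), so log([A⁻]/[HA]) = pH − pKa = 3.29 − 3.3089 = -0.0189. [A⁻]/[HA] = 10^(-0.0189) = 0.957

[A⁻]/[HA] = 0.957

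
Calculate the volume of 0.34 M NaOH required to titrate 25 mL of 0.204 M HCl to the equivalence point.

At equivalence: moles acid = moles base. moles HCl = 0.204 × 25/1000 = 0.0051 mol. V_base = moles / 0.34 × 1000 = 15.0 mL.

V_{base} = 15.0 mL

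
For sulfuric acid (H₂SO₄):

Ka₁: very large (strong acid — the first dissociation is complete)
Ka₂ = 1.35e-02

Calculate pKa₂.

pKa₂ = -log(Ka₂) = -log(1.35e-02) = 1.87.

pK_{a2} = 1.87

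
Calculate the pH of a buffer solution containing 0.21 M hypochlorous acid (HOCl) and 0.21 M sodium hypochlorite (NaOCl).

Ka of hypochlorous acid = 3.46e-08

pKa = -log(3.46e-08) = 7.46. pH = pKa + log([A⁻]/[HA]) = 7.46 + log(0.21/0.21)

pH = 7.46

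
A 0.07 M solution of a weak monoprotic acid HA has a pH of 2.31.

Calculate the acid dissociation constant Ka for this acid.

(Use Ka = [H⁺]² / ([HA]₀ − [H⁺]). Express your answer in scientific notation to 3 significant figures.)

[H⁺] = 10^(−pH) = 10^(−2.31) = 4.898e-03 M. For HA ⇌ H⁺ + A⁻, Ka = [H⁺][A⁻]/[HA] = [H⁺]² / ([HA]₀ − [H⁺]) = (4.898e-03)² / (0.07 − 4.898e-03) = 3.68e-04.

K_a = 3.68e-04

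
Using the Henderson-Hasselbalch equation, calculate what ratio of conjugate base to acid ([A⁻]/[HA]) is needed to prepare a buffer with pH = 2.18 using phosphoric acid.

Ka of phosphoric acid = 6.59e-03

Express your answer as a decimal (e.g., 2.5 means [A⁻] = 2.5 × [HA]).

pKa = -log(6.59e-03) = 2.1811. pH = pKa + log([A⁻]/[HA]), so log([A⁻]/[HA]) = pH − pKa = 2.18 − 2.1811 = -0.0011. [A⁻]/[HA] = 10^(-0.0011) = 0.997

[A⁻]/[HA] = 0.997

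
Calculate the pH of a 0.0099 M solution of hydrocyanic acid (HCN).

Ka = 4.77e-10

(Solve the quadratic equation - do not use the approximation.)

x² + Ka×x - Ka×C = 0. Using quadratic formula: [H⁺] = 2.1728e-06

pH = 5.66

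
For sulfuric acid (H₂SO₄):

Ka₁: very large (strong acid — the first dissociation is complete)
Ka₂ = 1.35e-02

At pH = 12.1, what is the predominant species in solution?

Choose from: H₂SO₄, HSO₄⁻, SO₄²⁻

The first dissociation is complete, so H₂SO₄ itself is never the predominant species in water; pKa₂ = -log(1.35e-02) = 1.87. For a polyprotic acid the predominant species crosses at each pKa: below pKa_n the protonated form dominates, above it the deprotonated form does. At pH = 12.1, the predominant species is SO₄²⁻.

SO₄²⁻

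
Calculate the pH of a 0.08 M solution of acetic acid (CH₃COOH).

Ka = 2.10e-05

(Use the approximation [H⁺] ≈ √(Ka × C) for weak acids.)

[H⁺] = √(Ka × C) = √(2.10e-05 × 0.08) = 1.2961e-03. pH = -log(1.2961e-03)

pH = 2.89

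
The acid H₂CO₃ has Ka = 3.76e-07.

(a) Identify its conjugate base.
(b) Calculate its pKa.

(a) The conjugate base is formed by removing one H⁺ from H₂CO₃, giving HCO₃⁻. (b) pKa = -log(Ka) = -log(3.76e-07) = 6.42.

Conjugate base: HCO₃⁻; pK_a = 6.42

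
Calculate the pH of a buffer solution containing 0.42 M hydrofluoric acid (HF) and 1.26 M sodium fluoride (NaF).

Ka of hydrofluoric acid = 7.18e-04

pKa = -log(7.18e-04) = 3.14. pH = pKa + log([A⁻]/[HA]) = 3.14 + log(1.26/0.42)

pH = 3.62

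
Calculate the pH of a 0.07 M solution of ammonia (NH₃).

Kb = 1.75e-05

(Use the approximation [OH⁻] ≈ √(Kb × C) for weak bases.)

[OH⁻] = √(Kb × C) = √(1.75e-05 × 0.07) = 1.1068e-03. pOH = 2.96, pH = 14 - pOH

pH = 11.04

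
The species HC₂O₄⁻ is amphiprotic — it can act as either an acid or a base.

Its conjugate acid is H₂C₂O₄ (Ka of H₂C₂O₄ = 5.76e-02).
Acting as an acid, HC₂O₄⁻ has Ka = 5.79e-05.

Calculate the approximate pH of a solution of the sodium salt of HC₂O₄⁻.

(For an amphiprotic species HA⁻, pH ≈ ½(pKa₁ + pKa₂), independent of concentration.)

pKa₁ = -log(5.76e-02) = 1.24; pKa₂ = -log(5.79e-05) = 4.24. For an amphiprotic species, pH ≈ ½(pKa₁ + pKa₂) = ½(1.24 + 4.24) = 2.74.

pH = 2.74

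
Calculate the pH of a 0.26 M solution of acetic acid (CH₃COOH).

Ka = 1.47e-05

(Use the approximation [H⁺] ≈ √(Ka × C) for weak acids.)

[H⁺] = √(Ka × C) = √(1.47e-05 × 0.26) = 1.9550e-03. pH = -log(1.9550e-03)

pH = 2.71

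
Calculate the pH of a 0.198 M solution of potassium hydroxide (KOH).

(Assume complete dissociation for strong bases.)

[OH⁻] = 0.198 M for strong base. pOH = -log[OH⁻] = 0.70, pH = 14 - pOH

pH = 13.30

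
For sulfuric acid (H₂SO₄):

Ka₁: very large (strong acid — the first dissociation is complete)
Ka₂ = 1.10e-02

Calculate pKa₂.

pKa₂ = -log(Ka₂) = -log(1.10e-02) = 1.96.

pK_{a2} = 1.96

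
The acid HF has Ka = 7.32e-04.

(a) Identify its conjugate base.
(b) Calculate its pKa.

(a) The conjugate base is formed by removing one H⁺ from HF, giving F⁻. (b) pKa = -log(Ka) = -log(7.32e-04) = 3.14.

Conjugate base: F⁻; pK_a = 3.14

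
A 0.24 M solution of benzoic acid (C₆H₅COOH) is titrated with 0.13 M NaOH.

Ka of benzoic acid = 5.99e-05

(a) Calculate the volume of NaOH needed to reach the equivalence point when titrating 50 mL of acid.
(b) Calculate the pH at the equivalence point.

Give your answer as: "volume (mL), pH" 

moles acid = 0.24 × 50/1000 = 0.012 mol; V_base = moles/0.13 × 1000 = 92.3 mL. At equivalence only the conjugate base is present: [A⁻] = 0.012/0.142 = 8.4324e-02 M. Kb = Kw/Ka = 1.67e-10; [OH⁻] = √(Kb × [A⁻]) = 3.7520e-06; pOH = 5.43; pH = 14 - pOH = 8.57.

V = 92.3 mL, pH = 8.57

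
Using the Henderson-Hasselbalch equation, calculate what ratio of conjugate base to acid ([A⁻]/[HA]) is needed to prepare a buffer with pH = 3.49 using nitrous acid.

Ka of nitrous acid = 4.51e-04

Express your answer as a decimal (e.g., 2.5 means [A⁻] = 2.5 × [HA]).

pKa = -log(4.51e-04) = 3.3458. pH = pKa + log([A⁻]/[HA]), so log([A⁻]/[HA]) = pH − pKa = 3.49 − 3.3458 = 0.1442. [A⁻]/[HA] = 10^(0.1442) = 1.39

[A⁻]/[HA] = 1.39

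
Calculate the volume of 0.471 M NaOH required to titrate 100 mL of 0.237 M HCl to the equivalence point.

At equivalence: moles acid = moles base. moles HCl = 0.237 × 100/1000 = 0.0237 mol. V_base = moles / 0.471 × 1000 = 50.3 mL.

V_{base} = 50.3 mL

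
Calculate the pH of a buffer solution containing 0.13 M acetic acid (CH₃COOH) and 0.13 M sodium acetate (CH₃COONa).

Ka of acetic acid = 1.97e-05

pKa = -log(1.97e-05) = 4.71. pH = pKa + log([A⁻]/[HA]) = 4.71 + log(0.13/0.13)

pH = 4.71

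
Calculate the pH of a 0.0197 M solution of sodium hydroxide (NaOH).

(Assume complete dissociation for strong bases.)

[OH⁻] = 0.0197 M for strong base. pOH = -log[OH⁻] = 1.71, pH = 14 - pOH

pH = 12.29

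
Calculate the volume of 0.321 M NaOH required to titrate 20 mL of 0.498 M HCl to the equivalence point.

At equivalence: moles acid = moles base. moles HCl = 0.498 × 20/1000 = 0.00996 mol. V_base = moles / 0.321 × 1000 = 31.0 mL.

V_{base} = 31.0 mL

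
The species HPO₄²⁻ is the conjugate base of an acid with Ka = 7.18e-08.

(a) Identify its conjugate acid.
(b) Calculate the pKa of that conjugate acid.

(a) The conjugate acid is formed by adding one H⁺ to HPO₄²⁻, giving H₂PO₄⁻. (b) pKa = -log(Ka) = -log(7.18e-08) = 7.14.

Conjugate acid: H₂PO₄⁻; pK_a = 7.14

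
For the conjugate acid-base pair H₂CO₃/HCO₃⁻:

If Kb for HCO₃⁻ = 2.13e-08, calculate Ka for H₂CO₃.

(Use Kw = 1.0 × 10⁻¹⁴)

For a conjugate pair Ka × Kb = Kw, so Ka = Kw/Kb = 1.0 × 10⁻¹⁴ / 2.13e-08 = 4.69e-07.

K_a = 4.69e-07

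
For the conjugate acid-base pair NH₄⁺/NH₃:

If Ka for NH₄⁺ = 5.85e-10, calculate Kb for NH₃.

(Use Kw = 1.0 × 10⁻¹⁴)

For a conjugate pair Ka × Kb = Kw, so Kb = Kw/Ka = 1.0 × 10⁻¹⁴ / 5.85e-10 = 1.71e-05.

K_b = 1.71e-05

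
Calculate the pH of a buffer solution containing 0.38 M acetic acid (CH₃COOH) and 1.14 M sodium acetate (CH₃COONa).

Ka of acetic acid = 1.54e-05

pKa = -log(1.54e-05) = 4.81. pH = pKa + log([A⁻]/[HA]) = 4.81 + log(1.14/0.38)

pH = 5.29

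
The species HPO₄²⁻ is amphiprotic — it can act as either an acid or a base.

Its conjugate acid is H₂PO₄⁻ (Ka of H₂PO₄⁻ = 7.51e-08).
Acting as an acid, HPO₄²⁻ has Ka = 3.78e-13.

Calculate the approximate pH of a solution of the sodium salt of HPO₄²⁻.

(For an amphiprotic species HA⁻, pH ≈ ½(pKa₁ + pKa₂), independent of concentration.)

pKa₁ = -log(7.51e-08) = 7.12; pKa₂ = -log(3.78e-13) = 12.42. For an amphiprotic species, pH ≈ ½(pKa₁ + pKa₂) = ½(7.12 + 12.42) = 9.77.

pH = 9.77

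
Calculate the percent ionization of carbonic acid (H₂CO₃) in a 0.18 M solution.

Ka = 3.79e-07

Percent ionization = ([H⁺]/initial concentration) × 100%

Using Ka equilibrium: x² + Ka×x - Ka×C = 0. Solving: [H⁺] = 2.6100e-04. Percent = (2.6100e-04/0.18) × 100

Percent ionization = 0.145%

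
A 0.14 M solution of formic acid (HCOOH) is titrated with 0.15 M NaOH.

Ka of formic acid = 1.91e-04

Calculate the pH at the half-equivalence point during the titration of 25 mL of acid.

At half-equivalence [HA] = [A⁻], so Henderson-Hasselbalch gives pH = pKa = -log(1.91e-04) = 3.72.

pH = pKa = 3.72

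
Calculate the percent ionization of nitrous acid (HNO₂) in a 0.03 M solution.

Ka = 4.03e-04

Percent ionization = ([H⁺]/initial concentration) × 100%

Using Ka equilibrium: x² + Ka×x - Ka×C = 0. Solving: [H⁺] = 3.2814e-03. Percent = (3.2814e-03/0.03) × 100

Percent ionization = 10.9%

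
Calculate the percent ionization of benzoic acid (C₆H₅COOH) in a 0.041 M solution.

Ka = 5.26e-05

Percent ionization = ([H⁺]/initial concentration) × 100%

Using Ka equilibrium: x² + Ka×x - Ka×C = 0. Solving: [H⁺] = 1.4425e-03. Percent = (1.4425e-03/0.041) × 100

Percent ionization = 3.52%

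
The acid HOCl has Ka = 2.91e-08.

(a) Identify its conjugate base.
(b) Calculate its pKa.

(a) The conjugate base is formed by removing one H⁺ from HOCl, giving OCl⁻. (b) pKa = -log(Ka) = -log(2.91e-08) = 7.54.

Conjugate base: OCl⁻; pK_a = 7.54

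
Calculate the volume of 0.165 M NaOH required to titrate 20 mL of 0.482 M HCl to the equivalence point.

At equivalence: moles acid = moles base. moles HCl = 0.482 × 20/1000 = 0.00964 mol. V_base = moles / 0.165 × 1000 = 58.4 mL.

V_{base} = 58.4 mL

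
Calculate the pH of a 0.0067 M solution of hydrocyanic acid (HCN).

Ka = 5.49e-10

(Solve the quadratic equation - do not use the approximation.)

x² + Ka×x - Ka×C = 0. Using quadratic formula: [H⁺] = 1.9176e-06

pH = 5.72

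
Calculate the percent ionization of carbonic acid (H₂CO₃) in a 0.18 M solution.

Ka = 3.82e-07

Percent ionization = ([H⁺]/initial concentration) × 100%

Using Ka equilibrium: x² + Ka×x - Ka×C = 0. Solving: [H⁺] = 2.6203e-04. Percent = (2.6203e-04/0.18) × 100

Percent ionization = 0.146%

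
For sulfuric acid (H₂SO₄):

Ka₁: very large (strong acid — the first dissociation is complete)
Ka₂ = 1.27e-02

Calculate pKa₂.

pKa₂ = -log(Ka₂) = -log(1.27e-02) = 1.90.

pK_{a2} = 1.90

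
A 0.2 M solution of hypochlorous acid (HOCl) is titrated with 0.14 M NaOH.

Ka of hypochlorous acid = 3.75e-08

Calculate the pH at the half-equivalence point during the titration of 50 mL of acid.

At half-equivalence [HA] = [A⁻], so Henderson-Hasselbalch gives pH = pKa = -log(3.75e-08) = 7.43.

pH = pKa = 7.43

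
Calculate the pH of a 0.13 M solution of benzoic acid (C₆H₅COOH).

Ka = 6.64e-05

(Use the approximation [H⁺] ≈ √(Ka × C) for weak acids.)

[H⁺] = √(Ka × C) = √(6.64e-05 × 0.13) = 2.9380e-03. pH = -log(2.9380e-03)

pH = 2.53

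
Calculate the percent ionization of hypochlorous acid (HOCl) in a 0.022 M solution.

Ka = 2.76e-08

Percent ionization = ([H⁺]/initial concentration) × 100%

Using Ka equilibrium: x² + Ka×x - Ka×C = 0. Solving: [H⁺] = 2.4628e-05. Percent = (2.4628e-05/0.022) × 100

Percent ionization = 0.112%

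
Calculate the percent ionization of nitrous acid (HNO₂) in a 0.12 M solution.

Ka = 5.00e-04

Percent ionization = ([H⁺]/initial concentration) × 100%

Using Ka equilibrium: x² + Ka×x - Ka×C = 0. Solving: [H⁺] = 7.5000e-03. Percent = (7.5000e-03/0.12) × 100

Percent ionization = 6.25%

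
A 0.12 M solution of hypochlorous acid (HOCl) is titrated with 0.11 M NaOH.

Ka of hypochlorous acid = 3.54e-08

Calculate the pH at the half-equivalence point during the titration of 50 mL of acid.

At half-equivalence [HA] = [A⁻], so Henderson-Hasselbalch gives pH = pKa = -log(3.54e-08) = 7.45.

pH = pKa = 7.45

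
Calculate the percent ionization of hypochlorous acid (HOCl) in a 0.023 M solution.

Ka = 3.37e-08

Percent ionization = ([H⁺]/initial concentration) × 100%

Using Ka equilibrium: x² + Ka×x - Ka×C = 0. Solving: [H⁺] = 2.7824e-05. Percent = (2.7824e-05/0.023) × 100

Percent ionization = 0.121%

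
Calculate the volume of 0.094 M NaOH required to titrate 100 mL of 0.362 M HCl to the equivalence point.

At equivalence: moles acid = moles base. moles HCl = 0.362 × 100/1000 = 0.0362 mol. V_base = moles / 0.094 × 1000 = 385.1 mL.

V_{base} = 385.1 mL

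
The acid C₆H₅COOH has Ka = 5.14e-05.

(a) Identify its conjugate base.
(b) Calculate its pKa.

(a) The conjugate base is formed by removing one H⁺ from C₆H₅COOH, giving C₆H₅COO⁻. (b) pKa = -log(Ka) = -log(5.14e-05) = 4.29.

Conjugate base: C₆H₅COO⁻; pK_a = 4.29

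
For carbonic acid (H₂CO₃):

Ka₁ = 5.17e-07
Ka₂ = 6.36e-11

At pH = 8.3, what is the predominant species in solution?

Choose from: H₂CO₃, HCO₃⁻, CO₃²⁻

pKa₁ = 6.29, pKa₂ = 10.20. For a polyprotic acid the predominant species crosses at each pKa: below pKa_n the protonated form dominates, above it the deprotonated form does. At pH = 8.3, the predominant species is HCO₃⁻.

HCO₃⁻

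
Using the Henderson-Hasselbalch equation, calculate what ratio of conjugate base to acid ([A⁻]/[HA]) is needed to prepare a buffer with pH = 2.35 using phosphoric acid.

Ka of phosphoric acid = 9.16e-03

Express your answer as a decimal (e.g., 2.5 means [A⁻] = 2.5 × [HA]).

pKa = -log(9.16e-03) = 2.0381. pH = pKa + log([A⁻]/[HA]), so log([A⁻]/[HA]) = pH − pKa = 2.35 − 2.0381 = 0.3119. [A⁻]/[HA] = 10^(0.3119) = 2.05

[A⁻]/[HA] = 2.05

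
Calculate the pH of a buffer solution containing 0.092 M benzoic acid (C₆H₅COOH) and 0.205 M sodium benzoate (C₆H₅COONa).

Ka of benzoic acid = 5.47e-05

pKa = -log(5.47e-05) = 4.26. pH = pKa + log([A⁻]/[HA]) = 4.26 + log(0.205/0.092)

pH = 4.61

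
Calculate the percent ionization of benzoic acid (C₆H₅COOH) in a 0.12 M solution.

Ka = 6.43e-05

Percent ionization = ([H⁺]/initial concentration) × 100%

Using Ka equilibrium: x² + Ka×x - Ka×C = 0. Solving: [H⁺] = 2.7458e-03. Percent = (2.7458e-03/0.12) × 100

Percent ionization = 2.29%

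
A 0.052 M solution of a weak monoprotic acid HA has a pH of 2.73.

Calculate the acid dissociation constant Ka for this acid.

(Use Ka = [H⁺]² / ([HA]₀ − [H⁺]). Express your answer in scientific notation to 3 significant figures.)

[H⁺] = 10^(−pH) = 10^(−2.73) = 1.862e-03 M. For HA ⇌ H⁺ + A⁻, Ka = [H⁺][A⁻]/[HA] = [H⁺]² / ([HA]₀ − [H⁺]) = (1.862e-03)² / (0.052 − 1.862e-03) = 6.92e-05.

K_a = 6.92e-05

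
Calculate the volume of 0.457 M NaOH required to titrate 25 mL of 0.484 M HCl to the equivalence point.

At equivalence: moles acid = moles base. moles HCl = 0.484 × 25/1000 = 0.0121 mol. V_base = moles / 0.457 × 1000 = 26.5 mL.

V_{base} = 26.5 mL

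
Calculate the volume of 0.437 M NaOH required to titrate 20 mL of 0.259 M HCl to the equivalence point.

At equivalence: moles acid = moles base. moles HCl = 0.259 × 20/1000 = 0.00518 mol. V_base = moles / 0.437 × 1000 = 11.9 mL.

V_{base} = 11.9 mL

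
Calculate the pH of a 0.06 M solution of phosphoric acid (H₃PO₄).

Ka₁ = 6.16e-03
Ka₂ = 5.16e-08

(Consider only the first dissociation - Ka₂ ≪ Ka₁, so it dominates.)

First dissociation dominates. From Ka₁ = [H⁺][HA⁻]/[H₂A], x² + Ka₁·x − Ka₁·C = 0 with C = 0.06 M and Ka₁ = 6.16e-03. Solving: [H⁺] = (−Ka₁ + √(Ka₁² + 4·Ka₁·C)) / 2 = 1.6390e-02 M. pH = -log(1.6390e-02) = 1.79.

pH = 1.79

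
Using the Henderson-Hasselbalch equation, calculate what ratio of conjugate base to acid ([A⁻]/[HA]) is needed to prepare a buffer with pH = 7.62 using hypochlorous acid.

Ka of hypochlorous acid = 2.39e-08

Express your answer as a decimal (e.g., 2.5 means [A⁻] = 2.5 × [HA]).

pKa = -log(2.39e-08) = 7.6216. pH = pKa + log([A⁻]/[HA]), so log([A⁻]/[HA]) = pH − pKa = 7.62 − 7.6216 = -0.0016. [A⁻]/[HA] = 10^(-0.0016) = 0.996

[A⁻]/[HA] = 0.996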